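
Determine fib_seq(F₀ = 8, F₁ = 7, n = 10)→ F_2 = F_1 + F_0 = 15
F_3 = F_2 + F_1 = 22
F_4 = F_3 + F_2 = 37
...
= [8, 7, 15, 22, 37, 59, 96, 155, 251, 406]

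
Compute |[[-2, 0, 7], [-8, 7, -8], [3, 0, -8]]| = -35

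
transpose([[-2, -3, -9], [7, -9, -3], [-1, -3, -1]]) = [[-2, 7, -1], [-3, -9, -3], [-9, -3, -1]]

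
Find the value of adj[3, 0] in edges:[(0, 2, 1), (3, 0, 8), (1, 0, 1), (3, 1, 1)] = 8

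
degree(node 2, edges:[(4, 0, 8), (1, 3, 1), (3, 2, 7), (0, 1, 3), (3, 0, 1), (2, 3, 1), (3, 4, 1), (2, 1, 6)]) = 3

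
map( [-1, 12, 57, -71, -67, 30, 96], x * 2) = -1*2=-2, 12*2=24, 57*2=114, -71*2=-142, -67*2=-134, 30*2=60, 96*2=192
= [-2, 24, 114, -142, -134, 60, 192]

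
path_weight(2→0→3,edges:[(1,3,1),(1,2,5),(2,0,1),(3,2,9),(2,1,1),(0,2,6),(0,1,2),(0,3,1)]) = w(2→0)=1 + w(0→3)=1
= 2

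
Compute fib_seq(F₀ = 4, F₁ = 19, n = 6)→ [4, 19, 23, 42, 65, 107]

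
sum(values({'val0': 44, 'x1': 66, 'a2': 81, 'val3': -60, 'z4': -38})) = 93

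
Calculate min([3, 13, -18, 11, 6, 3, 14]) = -18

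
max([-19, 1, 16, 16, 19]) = 19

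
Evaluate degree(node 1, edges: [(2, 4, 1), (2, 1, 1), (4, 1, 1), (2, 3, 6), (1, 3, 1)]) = incident: (2,1), (4,1), (1,3)
= 3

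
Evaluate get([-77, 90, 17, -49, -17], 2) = 17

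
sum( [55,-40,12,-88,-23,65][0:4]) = slice → [55, -40, 12, -88]
55 + (-40) + 12 + (-88)
= -61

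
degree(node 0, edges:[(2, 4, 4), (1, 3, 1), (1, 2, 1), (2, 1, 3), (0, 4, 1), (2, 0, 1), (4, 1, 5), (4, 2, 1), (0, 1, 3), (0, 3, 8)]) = incident: (0,4), (2,0), (0,1), (0,3)
= 4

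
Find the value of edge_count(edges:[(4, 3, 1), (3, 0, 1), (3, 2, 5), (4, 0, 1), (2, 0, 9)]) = 5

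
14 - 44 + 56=26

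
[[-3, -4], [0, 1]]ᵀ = [[-3, 0], [-4, 1]]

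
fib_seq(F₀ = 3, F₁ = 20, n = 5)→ [3, 20, 23, 43, 66]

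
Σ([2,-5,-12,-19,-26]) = 2 + (-5) + (-12) + (-19) + (-26)
= -60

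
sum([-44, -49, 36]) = -57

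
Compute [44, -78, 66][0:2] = [44, -78]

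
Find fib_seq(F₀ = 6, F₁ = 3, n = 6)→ [6, 3, 9, 12, 21, 33]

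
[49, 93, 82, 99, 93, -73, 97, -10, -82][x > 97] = [99]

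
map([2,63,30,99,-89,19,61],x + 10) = 2+10=12, 63+10=73, 30+10=40, 99+10=109, -89+10=-79, 19+10=29, 61+10=71
= [12, 73, 40, 109, -79, 29, 71]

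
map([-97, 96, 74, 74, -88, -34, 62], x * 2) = -97*2=-194, 96*2=192, 74*2=148, 74*2=148, -88*2=-176, -34*2=-68, 62*2=124
= [-194, 192, 148, 148, -176, -68, 124]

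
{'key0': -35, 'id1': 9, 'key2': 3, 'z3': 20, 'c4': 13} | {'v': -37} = {'key0': -35, 'id1': 9, 'key2': 3, 'z3': 20, 'c4': 13, 'v': -37}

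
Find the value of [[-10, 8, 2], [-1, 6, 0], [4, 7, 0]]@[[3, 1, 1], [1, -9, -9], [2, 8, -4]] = C[0][0] = (-10)*(3) + (8)*(1) + (2)*(2) = -18
C[0][1] = (-10)*(1) + (8)*(-9) + (2)*(8) = -66
C[0][2] = (-10)*(1) + (8)*(-9) + (2)*(-4) = -90
C[1][0] = (-1)*(3) + (6)*(1) + (0)*(2) = 3
C[1][1] = (-1)*(1) + (6)*(-9) + (0)*(8) = -55
C[1][2] = (-1)*(1) + (6)*(-9) + (0)*(-4) = -55
... (3 more cells)
= [[-18, -66, -90], [3, -55, -55], [19, -59, -59]]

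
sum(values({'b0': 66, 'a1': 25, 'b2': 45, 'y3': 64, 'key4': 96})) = 296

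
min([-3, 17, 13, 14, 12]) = -3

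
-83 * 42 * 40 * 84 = -11712960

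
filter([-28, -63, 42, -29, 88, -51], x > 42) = [88]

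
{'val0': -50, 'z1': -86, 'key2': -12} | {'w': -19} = {'val0': -50, 'z1': -86, 'key2': -12, 'w': -19}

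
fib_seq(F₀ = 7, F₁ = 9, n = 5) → [7, 9, 16, 25, 41]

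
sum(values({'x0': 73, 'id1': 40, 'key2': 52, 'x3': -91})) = 73 + 40 + 52 + (-91)
= 74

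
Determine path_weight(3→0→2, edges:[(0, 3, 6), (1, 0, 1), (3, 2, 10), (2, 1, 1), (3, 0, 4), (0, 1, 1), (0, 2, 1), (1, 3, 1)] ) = w(3→0)=4 + w(0→2)=1
= 5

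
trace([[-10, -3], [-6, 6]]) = diagonal: (-10) + 6
= -4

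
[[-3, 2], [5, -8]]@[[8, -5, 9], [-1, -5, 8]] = C[0][0] = (-3)*(8) + (2)*(-1) = -26
C[0][1] = (-3)*(-5) + (2)*(-5) = 5
C[0][2] = (-3)*(9) + (2)*(8) = -11
C[1][0] = (5)*(8) + (-8)*(-1) = 48
C[1][1] = (5)*(-5) + (-8)*(-5) = 15
C[1][2] = (5)*(9) + (-8)*(8) = -19
= [[-26, 5, -11], [48, 15, -19]]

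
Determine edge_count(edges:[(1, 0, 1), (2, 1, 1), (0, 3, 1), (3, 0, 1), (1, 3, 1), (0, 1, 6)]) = 6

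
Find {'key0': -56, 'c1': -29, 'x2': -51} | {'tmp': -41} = {'key0': -56, 'c1': -29, 'x2': -51, 'tmp': -41}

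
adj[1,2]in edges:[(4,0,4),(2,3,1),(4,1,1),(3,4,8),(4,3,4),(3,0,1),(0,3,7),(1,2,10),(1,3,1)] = 10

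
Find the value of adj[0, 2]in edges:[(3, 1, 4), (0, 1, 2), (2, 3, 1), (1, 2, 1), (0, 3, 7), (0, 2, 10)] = 10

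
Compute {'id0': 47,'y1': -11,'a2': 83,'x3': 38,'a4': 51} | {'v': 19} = {'id0': 47, 'y1': -11, 'a2': 83, 'x3': 38, 'a4': 51, 'v': 19}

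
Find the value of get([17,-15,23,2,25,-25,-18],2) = 23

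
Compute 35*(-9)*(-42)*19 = 251370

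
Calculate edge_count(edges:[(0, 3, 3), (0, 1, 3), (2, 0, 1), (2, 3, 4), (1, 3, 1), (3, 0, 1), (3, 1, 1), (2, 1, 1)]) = 8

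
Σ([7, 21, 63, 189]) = 7 + 21 + 63 + 189
= 280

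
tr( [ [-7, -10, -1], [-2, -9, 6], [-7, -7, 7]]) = -9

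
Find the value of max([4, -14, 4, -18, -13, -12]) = 4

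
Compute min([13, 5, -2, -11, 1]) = -11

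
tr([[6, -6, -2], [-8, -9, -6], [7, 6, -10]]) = diagonal: 6 + (-9) + (-10)
= -13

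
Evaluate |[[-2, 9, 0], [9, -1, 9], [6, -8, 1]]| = 263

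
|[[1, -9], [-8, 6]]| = (1)*(6) - (-9)*(-8)
= -66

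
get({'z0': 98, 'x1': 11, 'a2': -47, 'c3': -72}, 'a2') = -47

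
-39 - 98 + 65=-72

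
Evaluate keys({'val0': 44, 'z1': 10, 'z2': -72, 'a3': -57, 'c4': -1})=['val0', 'z1', 'z2', 'a3', 'c4']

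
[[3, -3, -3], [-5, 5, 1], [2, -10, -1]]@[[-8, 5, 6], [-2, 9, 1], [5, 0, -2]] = C[0][0] = (3)*(-8) + (-3)*(-2) + (-3)*(5) = -33
C[0][1] = (3)*(5) + (-3)*(9) + (-3)*(0) = -12
C[0][2] = (3)*(6) + (-3)*(1) + (-3)*(-2) = 21
C[1][0] = (-5)*(-8) + (5)*(-2) + (1)*(5) = 35
C[1][1] = (-5)*(5) + (5)*(9) + (1)*(0) = 20
C[1][2] = (-5)*(6) + (5)*(1) + (1)*(-2) = -27
... (3 more cells)
= [[-33, -12, 21], [35, 20, -27], [-1, -80, 4]]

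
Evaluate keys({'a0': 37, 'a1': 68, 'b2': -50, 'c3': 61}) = ['a0', 'a1', 'b2', 'c3']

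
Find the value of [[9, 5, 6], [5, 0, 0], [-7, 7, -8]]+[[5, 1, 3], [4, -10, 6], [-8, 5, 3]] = [[14, 6, 9], [9, -10, 6], [-15, 12, -5]]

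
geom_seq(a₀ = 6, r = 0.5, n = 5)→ a_0 = 6*0.5^0 = 6.0
a_1 = 6*0.5^1 = 3.0
a_2 = 6*0.5^2 = 1.5
...
= [6.0, 3.0, 1.5, 0.75, 0.375]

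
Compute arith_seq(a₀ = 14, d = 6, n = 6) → a_0 = 14 + 0*6 = 14
a_1 = 14 + 1*6 = 20
a_2 = 14 + 2*6 = 26
...
= [14, 20, 26, 32, 38, 44]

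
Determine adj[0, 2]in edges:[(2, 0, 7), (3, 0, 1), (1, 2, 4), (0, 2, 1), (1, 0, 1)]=1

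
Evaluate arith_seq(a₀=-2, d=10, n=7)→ a_0 = -2 + 0*10 = -2
a_1 = -2 + 1*10 = 8
a_2 = -2 + 2*10 = 18
...
= [-2, 8, 18, 28, 38, 48, 58]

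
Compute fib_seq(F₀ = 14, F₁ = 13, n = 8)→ F_2 = F_1 + F_0 = 27
F_3 = F_2 + F_1 = 40
F_4 = F_3 + F_2 = 67
...
= [14, 13, 27, 40, 67, 107, 174, 281]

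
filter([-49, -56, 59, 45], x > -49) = [59, 45]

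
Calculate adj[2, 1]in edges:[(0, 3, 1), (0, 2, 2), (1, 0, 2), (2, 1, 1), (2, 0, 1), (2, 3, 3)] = 1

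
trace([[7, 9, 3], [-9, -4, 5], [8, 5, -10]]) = -7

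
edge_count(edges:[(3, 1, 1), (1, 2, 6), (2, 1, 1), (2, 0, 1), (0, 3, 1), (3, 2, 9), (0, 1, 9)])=7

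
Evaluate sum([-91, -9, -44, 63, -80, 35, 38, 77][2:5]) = -61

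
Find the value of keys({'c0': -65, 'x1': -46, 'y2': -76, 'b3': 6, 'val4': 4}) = ['c0', 'x1', 'y2', 'b3', 'val4']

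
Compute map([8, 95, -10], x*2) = 8*2=16, 95*2=190, -10*2=-20
= [16, 190, -20]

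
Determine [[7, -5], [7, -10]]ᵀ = [[7, 7], [-5, -10]]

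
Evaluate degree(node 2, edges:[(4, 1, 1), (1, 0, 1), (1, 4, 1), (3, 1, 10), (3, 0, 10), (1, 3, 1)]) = 0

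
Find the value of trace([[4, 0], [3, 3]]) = diagonal: 4 + 3
= 7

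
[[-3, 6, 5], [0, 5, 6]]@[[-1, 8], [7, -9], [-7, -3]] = C[0][0] = (-3)*(-1) + (6)*(7) + (5)*(-7) = 10
C[0][1] = (-3)*(8) + (6)*(-9) + (5)*(-3) = -93
C[1][0] = (0)*(-1) + (5)*(7) + (6)*(-7) = -7
C[1][1] = (0)*(8) + (5)*(-9) + (6)*(-3) = -63
= [[10, -93], [-7, -63]]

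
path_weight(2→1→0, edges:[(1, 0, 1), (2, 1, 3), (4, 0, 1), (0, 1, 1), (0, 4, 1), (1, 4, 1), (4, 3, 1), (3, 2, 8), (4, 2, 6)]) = 4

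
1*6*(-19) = -114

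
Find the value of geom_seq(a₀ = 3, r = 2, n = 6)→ [3, 6, 12, 24, 48, 96]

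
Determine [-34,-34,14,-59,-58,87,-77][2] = 14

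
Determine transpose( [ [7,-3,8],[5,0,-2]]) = [[7, 5], [-3, 0], [8, -2]]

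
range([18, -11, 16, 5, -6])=29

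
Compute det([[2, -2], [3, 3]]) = 12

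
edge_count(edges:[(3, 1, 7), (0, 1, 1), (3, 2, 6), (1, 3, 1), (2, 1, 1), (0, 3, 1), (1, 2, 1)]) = 7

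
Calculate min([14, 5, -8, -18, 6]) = -18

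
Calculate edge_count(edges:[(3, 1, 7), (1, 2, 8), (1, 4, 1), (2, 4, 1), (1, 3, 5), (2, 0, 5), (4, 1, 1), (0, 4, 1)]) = 8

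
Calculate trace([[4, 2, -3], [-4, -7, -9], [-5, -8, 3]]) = 0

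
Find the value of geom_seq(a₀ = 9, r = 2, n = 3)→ [9, 18, 36]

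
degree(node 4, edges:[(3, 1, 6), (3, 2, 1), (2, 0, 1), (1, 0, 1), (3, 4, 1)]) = incident: (3,4)
= 1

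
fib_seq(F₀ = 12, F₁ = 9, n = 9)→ [12, 9, 21, 30, 51, 81, 132, 213, 345]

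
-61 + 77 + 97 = 113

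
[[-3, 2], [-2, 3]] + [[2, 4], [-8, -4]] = [[-1, 6], [-10, -1]]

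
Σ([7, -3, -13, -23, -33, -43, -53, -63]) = 7 + (-3) + (-13) + (-23) + (-33) + (-43) + (-53) + (-63)
= -224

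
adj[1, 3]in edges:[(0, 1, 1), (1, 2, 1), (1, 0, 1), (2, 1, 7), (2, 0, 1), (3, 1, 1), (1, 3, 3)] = 3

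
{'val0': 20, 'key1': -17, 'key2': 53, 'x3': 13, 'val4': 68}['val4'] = 68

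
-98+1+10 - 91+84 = -94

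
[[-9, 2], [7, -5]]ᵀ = [[-9, 7], [2, -5]]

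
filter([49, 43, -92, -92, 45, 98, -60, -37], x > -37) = [49, 43, 45, 98]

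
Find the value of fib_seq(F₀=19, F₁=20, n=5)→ [19, 20, 39, 59, 98]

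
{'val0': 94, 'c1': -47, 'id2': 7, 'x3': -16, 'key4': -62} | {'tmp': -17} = {'val0': 94, 'c1': -47, 'id2': 7, 'x3': -16, 'key4': -62, 'tmp': -17}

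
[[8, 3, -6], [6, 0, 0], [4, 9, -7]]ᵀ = [[8, 6, 4], [3, 0, 9], [-6, 0, -7]]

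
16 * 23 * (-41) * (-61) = 920368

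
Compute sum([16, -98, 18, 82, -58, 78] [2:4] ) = 100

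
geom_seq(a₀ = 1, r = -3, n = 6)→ [1, -3, 9, -27, 81, -243]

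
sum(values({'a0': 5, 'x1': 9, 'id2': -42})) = 5 + 9 + (-42)
= -28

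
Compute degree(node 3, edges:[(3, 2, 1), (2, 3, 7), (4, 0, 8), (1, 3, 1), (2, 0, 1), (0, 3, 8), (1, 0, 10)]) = incident: (3,2), (2,3), (1,3), (0,3)
= 4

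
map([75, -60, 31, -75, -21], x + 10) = [85, -50, 41, -65, -11]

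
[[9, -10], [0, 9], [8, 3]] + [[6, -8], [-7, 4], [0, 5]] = [[15, -18], [-7, 13], [8, 8]]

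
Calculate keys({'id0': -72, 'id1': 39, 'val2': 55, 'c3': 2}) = ['id0', 'id1', 'val2', 'c3']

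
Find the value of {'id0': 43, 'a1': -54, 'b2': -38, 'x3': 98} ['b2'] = -38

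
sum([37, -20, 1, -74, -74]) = -130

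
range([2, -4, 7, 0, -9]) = 16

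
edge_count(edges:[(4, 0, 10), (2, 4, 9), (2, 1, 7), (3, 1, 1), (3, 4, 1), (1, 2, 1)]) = 6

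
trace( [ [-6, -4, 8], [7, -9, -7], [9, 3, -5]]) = diagonal: (-6) + (-9) + (-5)
= -20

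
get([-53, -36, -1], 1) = -36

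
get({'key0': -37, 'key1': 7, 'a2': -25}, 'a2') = -25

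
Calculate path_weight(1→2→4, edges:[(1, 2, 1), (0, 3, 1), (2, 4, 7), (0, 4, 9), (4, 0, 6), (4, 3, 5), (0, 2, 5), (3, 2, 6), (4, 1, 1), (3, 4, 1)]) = 8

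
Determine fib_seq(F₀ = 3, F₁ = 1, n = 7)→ F_2 = F_1 + F_0 = 4
F_3 = F_2 + F_1 = 5
F_4 = F_3 + F_2 = 9
...
= [3, 1, 4, 5, 9, 14, 23]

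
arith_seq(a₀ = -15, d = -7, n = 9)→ [-15, -22, -29, -36, -43, -50, -57, -64, -71]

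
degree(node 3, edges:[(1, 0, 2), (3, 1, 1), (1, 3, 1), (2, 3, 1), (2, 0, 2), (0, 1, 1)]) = incident: (3,1), (1,3), (2,3)
= 3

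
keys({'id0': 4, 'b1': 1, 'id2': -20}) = ['id0', 'b1', 'id2']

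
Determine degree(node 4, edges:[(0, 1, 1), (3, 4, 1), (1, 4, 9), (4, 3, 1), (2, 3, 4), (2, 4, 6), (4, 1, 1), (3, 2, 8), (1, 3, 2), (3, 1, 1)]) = incident: (3,4), (1,4), (4,3), (2,4), (4,1)
= 5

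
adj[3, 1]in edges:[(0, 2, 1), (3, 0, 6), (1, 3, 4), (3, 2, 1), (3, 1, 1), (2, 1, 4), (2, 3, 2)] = 1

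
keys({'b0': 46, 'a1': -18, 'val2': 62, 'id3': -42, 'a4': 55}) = ['b0', 'a1', 'val2', 'id3', 'a4']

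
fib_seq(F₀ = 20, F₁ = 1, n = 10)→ [20, 1, 21, 22, 43, 65, 108, 173, 281, 454]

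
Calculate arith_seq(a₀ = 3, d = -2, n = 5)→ a_0 = 3 + 0*-2 = 3
a_1 = 3 + 1*-2 = 1
a_2 = 3 + 2*-2 = -1
...
= [3, 1, -1, -3, -5]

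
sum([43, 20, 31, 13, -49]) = 58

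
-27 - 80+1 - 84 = -190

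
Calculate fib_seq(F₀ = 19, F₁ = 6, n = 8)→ [19, 6, 25, 31, 56, 87, 143, 230]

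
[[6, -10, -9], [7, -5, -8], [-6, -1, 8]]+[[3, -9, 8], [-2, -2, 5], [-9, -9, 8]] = [[9, -19, -1], [5, -7, -3], [-15, -10, 16]]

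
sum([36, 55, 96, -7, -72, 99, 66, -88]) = 185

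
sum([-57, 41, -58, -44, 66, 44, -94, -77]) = -179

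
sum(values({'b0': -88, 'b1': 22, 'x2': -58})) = -124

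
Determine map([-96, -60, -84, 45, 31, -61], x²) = (-96)²=9216, (-60)²=3600, (-84)²=7056, (45)²=2025, (31)²=961, (-61)²=3721
= [9216, 3600, 7056, 2025, 961, 3721]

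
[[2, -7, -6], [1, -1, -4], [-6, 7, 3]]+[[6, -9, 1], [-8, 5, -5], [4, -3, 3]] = [[8, -16, -5], [-7, 4, -9], [-2, 4, 6]]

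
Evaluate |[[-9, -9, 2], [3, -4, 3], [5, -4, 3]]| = -38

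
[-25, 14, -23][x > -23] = [14]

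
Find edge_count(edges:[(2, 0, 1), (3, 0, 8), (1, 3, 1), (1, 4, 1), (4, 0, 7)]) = 5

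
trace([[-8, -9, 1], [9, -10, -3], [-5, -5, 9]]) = diagonal: (-8) + (-10) + 9
= -9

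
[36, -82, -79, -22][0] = 36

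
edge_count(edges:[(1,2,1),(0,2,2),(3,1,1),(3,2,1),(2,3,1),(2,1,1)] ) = 6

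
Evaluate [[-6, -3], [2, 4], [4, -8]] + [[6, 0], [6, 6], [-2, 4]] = [[0, -3], [8, 10], [2, -4]]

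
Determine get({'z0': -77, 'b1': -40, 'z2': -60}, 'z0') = -77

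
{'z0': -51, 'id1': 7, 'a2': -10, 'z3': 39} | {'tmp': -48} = {'z0': -51, 'id1': 7, 'a2': -10, 'z3': 39, 'tmp': -48}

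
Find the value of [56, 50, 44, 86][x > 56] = [86]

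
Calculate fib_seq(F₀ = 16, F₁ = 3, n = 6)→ F_2 = F_1 + F_0 = 19
F_3 = F_2 + F_1 = 22
F_4 = F_3 + F_2 = 41
...
= [16, 3, 19, 22, 41, 63]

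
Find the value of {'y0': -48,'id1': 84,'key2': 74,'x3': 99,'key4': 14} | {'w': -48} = {'y0': -48, 'id1': 84, 'key2': 74, 'x3': 99, 'key4': 14, 'w': -48}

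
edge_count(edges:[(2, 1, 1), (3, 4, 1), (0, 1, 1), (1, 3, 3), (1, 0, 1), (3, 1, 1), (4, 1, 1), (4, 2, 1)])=8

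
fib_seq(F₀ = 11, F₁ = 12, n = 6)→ [11, 12, 23, 35, 58, 93]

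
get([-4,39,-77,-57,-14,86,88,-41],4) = -14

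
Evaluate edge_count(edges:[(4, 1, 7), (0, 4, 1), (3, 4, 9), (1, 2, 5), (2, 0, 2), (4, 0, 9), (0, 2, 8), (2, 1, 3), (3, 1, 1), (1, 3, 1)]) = 10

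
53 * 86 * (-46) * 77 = -16144436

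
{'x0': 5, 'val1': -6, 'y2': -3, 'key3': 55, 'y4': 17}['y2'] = -3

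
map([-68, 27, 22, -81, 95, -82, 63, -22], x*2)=-68*2=-136, 27*2=54, 22*2=44, -81*2=-162, 95*2=190, -82*2=-164, 63*2=126, -22*2=-44
= [-136, 54, 44, -162, 190, -164, 126, -44]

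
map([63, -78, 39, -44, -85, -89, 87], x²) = [3969, 6084, 1521, 1936, 7225, 7921, 7569]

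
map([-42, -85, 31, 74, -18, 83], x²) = (-42)²=1764, (-85)²=7225, (31)²=961, (74)²=5476, (-18)²=324, (83)²=6889
= [1764, 7225, 961, 5476, 324, 6889]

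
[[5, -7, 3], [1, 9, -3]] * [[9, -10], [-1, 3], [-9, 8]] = C[0][0] = (5)*(9) + (-7)*(-1) + (3)*(-9) = 25
C[0][1] = (5)*(-10) + (-7)*(3) + (3)*(8) = -47
C[1][0] = (1)*(9) + (9)*(-1) + (-3)*(-9) = 27
C[1][1] = (1)*(-10) + (9)*(3) + (-3)*(8) = -7
= [[25, -47], [27, -7]]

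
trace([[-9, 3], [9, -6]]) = -15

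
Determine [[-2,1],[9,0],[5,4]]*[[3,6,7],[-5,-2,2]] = C[0][0] = (-2)*(3) + (1)*(-5) = -11
C[0][1] = (-2)*(6) + (1)*(-2) = -14
C[0][2] = (-2)*(7) + (1)*(2) = -12
C[1][0] = (9)*(3) + (0)*(-5) = 27
C[1][1] = (9)*(6) + (0)*(-2) = 54
C[1][2] = (9)*(7) + (0)*(2) = 63
... (3 more cells)
= [[-11, -14, -12], [27, 54, 63], [-5, 22, 43]]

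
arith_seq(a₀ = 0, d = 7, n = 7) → [0, 7, 14, 21, 28, 35, 42]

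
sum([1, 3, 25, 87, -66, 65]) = 1 + 3 + 25 + 87 + (-66) + 65
= 115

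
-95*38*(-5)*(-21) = -379050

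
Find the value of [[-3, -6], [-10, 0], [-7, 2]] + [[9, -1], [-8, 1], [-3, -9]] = [[6, -7], [-18, 1], [-10, -7]]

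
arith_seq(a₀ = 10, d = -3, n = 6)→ [10, 7, 4, 1, -2, -5]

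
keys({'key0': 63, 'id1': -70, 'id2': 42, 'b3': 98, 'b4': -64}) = ['key0', 'id1', 'id2', 'b3', 'b4']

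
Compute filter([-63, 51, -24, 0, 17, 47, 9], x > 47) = [51]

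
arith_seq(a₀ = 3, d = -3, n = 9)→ a_0 = 3 + 0*-3 = 3
a_1 = 3 + 1*-3 = 0
a_2 = 3 + 2*-3 = -3
...
= [3, 0, -3, -6, -9, -12, -15, -18, -21]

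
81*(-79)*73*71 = -33166017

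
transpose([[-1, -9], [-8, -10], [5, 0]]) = [[-1, -8, 5], [-9, -10, 0]]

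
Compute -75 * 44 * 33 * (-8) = 871200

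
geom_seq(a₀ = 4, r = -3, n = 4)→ a_0 = 4*(-3)^0 = 4
a_1 = 4*(-3)^1 = -12
a_2 = 4*(-3)^2 = 36
...
= [4, -12, 36, -108]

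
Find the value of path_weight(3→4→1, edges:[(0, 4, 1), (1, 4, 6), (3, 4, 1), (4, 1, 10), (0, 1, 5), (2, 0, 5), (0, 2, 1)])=w(3→4)=1 + w(4→1)=10
= 11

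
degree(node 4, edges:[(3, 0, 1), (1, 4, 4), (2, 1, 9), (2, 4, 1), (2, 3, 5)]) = 2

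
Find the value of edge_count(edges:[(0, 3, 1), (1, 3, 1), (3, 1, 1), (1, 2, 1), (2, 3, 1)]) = 5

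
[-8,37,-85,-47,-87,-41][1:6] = [37, -85, -47, -87, -41]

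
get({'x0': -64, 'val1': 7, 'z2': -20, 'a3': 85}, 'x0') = -64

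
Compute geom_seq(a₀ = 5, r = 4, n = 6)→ a_0 = 5*4^0 = 5
a_1 = 5*4^1 = 20
a_2 = 5*4^2 = 80
...
= [5, 20, 80, 320, 1280, 5120]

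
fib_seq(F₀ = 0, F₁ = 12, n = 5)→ [0, 12, 12, 24, 36]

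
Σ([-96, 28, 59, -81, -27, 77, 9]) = -31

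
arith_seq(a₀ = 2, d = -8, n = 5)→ a_0 = 2 + 0*-8 = 2
a_1 = 2 + 1*-8 = -6
a_2 = 2 + 2*-8 = -14
...
= [2, -6, -14, -22, -30]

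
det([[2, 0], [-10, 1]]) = (2)*(1) - (0)*(-10)
= 2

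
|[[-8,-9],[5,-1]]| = (-8)*(-1) - (-9)*(5)
= 53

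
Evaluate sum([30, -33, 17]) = 30 + (-33) + 17
= 14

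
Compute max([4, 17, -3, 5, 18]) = 18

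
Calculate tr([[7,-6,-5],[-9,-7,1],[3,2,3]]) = diagonal: 7 + (-7) + 3
= 3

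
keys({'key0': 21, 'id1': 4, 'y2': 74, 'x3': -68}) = ['key0', 'id1', 'y2', 'x3']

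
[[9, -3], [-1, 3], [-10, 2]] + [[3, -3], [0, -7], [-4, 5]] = [[12, -6], [-1, -4], [-14, 7]]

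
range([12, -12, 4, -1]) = 24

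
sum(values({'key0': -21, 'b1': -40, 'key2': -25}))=(-21) + (-40) + (-25)
= -86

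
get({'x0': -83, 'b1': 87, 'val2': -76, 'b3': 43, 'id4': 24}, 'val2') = -76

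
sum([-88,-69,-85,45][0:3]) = -242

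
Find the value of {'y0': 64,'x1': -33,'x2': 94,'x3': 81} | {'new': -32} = {'y0': 64, 'x1': -33, 'x2': 94, 'x3': 81, 'new': -32}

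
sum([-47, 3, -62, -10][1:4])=slice → [3, -62, -10]
3 + (-62) + (-10)
= -69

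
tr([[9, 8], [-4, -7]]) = diagonal: 9 + (-7)
= 2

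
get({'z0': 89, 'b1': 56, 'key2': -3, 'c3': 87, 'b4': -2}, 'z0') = 89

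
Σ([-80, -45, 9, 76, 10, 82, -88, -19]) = -55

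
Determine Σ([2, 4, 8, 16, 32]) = 2 + 4 + 8 + 16 + 32
= 62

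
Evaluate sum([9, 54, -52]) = 11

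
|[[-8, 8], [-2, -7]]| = (-8)*(-7) - (8)*(-2)
= 72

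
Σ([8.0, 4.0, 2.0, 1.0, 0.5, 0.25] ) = 15.75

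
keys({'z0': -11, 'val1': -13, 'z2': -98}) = ['z0', 'val1', 'z2']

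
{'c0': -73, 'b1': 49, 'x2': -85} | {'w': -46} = {'c0': -73, 'b1': 49, 'x2': -85, 'w': -46}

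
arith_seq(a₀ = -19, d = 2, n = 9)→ a_0 = -19 + 0*2 = -19
a_1 = -19 + 1*2 = -17
a_2 = -19 + 2*2 = -15
...
= [-19, -17, -15, -13, -11, -9, -7, -5, -3]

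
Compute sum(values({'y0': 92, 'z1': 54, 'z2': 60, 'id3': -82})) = 92 + 54 + 60 + (-82)
= 124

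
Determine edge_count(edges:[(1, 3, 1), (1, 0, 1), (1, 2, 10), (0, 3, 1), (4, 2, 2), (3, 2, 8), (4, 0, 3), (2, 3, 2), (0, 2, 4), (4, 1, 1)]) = 10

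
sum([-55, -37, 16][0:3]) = -76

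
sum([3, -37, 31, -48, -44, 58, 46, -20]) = -11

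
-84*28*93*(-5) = 1093680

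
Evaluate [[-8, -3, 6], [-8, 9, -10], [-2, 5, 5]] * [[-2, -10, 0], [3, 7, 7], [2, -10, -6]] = C[0][0] = (-8)*(-2) + (-3)*(3) + (6)*(2) = 19
C[0][1] = (-8)*(-10) + (-3)*(7) + (6)*(-10) = -1
C[0][2] = (-8)*(0) + (-3)*(7) + (6)*(-6) = -57
C[1][0] = (-8)*(-2) + (9)*(3) + (-10)*(2) = 23
C[1][1] = (-8)*(-10) + (9)*(7) + (-10)*(-10) = 243
C[1][2] = (-8)*(0) + (9)*(7) + (-10)*(-6) = 123
... (3 more cells)
= [[19, -1, -57], [23, 243, 123], [29, 5, 5]]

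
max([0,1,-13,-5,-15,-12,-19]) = 1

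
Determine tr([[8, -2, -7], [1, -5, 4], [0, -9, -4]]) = -1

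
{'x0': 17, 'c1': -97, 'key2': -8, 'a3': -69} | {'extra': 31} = {'x0': 17, 'c1': -97, 'key2': -8, 'a3': -69, 'extra': 31}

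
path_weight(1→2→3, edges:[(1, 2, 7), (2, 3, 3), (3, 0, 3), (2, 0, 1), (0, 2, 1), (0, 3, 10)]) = w(1→2)=7 + w(2→3)=3
= 10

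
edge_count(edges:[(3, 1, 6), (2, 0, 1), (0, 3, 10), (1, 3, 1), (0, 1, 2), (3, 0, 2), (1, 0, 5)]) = 7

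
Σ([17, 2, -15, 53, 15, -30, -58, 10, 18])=12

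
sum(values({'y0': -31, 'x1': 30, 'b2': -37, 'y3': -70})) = -108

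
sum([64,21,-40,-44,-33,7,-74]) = 64 + 21 + (-40) + (-44) + (-33) + 7 + (-74)
= -99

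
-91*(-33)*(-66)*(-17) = 3369366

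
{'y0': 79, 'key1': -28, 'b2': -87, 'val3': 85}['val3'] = 85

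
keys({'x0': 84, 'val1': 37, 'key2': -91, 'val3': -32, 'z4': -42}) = ['x0', 'val1', 'key2', 'val3', 'z4']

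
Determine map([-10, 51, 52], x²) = (-10)²=100, (51)²=2601, (52)²=2704
= [100, 2601, 2704]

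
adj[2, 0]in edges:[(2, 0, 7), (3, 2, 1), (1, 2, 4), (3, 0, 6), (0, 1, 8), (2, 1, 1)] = 7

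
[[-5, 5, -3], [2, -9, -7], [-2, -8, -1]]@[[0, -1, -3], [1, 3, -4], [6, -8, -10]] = [[-13, 44, 25], [-51, 27, 100], [-14, -14, 48]]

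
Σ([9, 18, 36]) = 63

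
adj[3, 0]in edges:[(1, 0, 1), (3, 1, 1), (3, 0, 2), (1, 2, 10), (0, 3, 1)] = 2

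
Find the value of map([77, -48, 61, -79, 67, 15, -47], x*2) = [154, -96, 122, -158, 134, 30, -94]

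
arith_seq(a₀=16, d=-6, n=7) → [16, 10, 4, -2, -8, -14, -20]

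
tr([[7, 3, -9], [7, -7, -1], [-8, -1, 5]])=diagonal: 7 + (-7) + 5
= 5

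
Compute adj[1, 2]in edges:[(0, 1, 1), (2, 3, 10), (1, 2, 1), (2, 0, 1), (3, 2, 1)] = 1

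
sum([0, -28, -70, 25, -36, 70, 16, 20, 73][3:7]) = slice → [25, -36, 70, 16]
25 + (-36) + 70 + 16
= 75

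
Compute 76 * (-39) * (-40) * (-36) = -4268160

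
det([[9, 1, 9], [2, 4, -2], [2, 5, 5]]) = 274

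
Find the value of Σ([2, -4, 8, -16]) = 2 + -4 + 8 + -16
= -10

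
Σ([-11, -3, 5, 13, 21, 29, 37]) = (-11) + (-3) + 5 + 13 + 21 + 29 + 37
= 91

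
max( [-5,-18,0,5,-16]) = 5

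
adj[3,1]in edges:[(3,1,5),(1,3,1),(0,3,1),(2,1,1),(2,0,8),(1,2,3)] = 5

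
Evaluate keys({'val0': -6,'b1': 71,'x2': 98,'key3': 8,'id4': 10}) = ['val0', 'b1', 'x2', 'key3', 'id4']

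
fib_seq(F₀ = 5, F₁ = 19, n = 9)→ [5, 19, 24, 43, 67, 110, 177, 287, 464]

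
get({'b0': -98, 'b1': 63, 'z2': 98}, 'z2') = 98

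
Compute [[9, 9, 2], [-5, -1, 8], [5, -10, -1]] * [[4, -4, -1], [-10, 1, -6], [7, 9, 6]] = C[0][0] = (9)*(4) + (9)*(-10) + (2)*(7) = -40
C[0][1] = (9)*(-4) + (9)*(1) + (2)*(9) = -9
C[0][2] = (9)*(-1) + (9)*(-6) + (2)*(6) = -51
C[1][0] = (-5)*(4) + (-1)*(-10) + (8)*(7) = 46
C[1][1] = (-5)*(-4) + (-1)*(1) + (8)*(9) = 91
C[1][2] = (-5)*(-1) + (-1)*(-6) + (8)*(6) = 59
... (3 more cells)
= [[-40, -9, -51], [46, 91, 59], [113, -39, 49]]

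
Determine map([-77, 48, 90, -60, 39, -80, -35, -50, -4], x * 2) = [-154, 96, 180, -120, 78, -160, -70, -100, -8]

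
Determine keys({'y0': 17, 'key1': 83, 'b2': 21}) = ['y0', 'key1', 'b2']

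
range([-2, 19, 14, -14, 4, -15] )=34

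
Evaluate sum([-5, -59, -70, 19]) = (-5) + (-59) + (-70) + 19
= -115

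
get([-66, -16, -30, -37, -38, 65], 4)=-38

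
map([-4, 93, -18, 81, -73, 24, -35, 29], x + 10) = -4+10=6, 93+10=103, -18+10=-8, 81+10=91, -73+10=-63, 24+10=34, -35+10=-25, 29+10=39
= [6, 103, -8, 91, -63, 34, -25, 39]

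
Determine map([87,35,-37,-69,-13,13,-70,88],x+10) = 87+10=97, 35+10=45, -37+10=-27, -69+10=-59, -13+10=-3, 13+10=23, -70+10=-60, 88+10=98
= [97, 45, -27, -59, -3, 23, -60, 98]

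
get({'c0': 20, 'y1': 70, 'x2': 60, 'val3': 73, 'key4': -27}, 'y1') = 70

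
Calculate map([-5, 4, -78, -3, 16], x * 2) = -5*2=-10, 4*2=8, -78*2=-156, -3*2=-6, 16*2=32
= [-10, 8, -156, -6, 32]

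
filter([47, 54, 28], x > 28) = [47, 54]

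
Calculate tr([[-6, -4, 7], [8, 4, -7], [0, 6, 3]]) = diagonal: (-6) + 4 + 3
= 1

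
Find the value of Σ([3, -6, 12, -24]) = -15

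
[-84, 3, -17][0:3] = [-84, 3, -17]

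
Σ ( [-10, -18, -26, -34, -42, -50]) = -180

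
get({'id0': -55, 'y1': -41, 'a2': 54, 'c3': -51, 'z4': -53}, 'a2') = 54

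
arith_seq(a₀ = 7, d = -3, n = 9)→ a_0 = 7 + 0*-3 = 7
a_1 = 7 + 1*-3 = 4
a_2 = 7 + 2*-3 = 1
...
= [7, 4, 1, -2, -5, -8, -11, -14, -17]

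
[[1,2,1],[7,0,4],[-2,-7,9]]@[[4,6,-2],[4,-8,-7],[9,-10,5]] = [[21, -20, -11], [64, 2, 6], [45, -46, 98]]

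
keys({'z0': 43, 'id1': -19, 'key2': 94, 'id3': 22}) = ['z0', 'id1', 'key2', 'id3']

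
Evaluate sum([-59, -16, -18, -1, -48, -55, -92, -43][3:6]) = slice → [-1, -48, -55]
(-1) + (-48) + (-55)
= -104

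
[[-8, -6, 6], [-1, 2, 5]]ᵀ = [[-8, -1], [-6, 2], [6, 5]]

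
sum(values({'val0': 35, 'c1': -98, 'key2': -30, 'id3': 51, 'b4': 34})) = -8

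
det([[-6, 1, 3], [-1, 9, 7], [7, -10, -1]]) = (1)*(-6)*det([[9, 7], [-10, -1]]) + (-1)*(1)*det([[-1, 7], [7, -1]]) + (1)*(3)*det([[-1, 9], [7, -10]])
= -366 + 48 + -159
= -477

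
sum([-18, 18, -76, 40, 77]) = (-18) + 18 + (-76) + 40 + 77
= 41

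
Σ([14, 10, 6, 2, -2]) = 14 + 10 + 6 + 2 + (-2)
= 30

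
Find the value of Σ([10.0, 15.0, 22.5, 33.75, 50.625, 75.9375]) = 10.0 + 15.0 + 22.5 + 33.75 + 50.625 + 75.9375
= 207.8125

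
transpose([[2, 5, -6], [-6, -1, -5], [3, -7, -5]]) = [[2, -6, 3], [5, -1, -7], [-6, -5, -5]]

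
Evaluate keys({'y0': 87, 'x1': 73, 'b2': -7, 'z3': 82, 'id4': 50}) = ['y0', 'x1', 'b2', 'z3', 'id4']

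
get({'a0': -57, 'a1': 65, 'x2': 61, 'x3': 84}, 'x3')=84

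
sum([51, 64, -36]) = 51 + 64 + (-36)
= 79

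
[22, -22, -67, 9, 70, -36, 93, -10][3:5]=[9, 70]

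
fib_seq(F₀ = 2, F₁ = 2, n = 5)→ F_2 = F_1 + F_0 = 4
F_3 = F_2 + F_1 = 6
F_4 = F_3 + F_2 = 10
= [2, 2, 4, 6, 10]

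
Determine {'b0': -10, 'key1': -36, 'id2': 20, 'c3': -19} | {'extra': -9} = {'b0': -10, 'key1': -36, 'id2': 20, 'c3': -19, 'extra': -9}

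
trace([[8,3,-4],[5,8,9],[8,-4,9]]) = diagonal: 8 + 8 + 9
= 25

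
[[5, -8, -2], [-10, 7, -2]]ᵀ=[[5, -10], [-8, 7], [-2, -2]]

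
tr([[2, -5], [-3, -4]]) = diagonal: 2 + (-4)
= -2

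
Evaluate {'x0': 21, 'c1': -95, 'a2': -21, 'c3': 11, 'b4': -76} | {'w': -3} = {'x0': 21, 'c1': -95, 'a2': -21, 'c3': 11, 'b4': -76, 'w': -3}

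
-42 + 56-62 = -48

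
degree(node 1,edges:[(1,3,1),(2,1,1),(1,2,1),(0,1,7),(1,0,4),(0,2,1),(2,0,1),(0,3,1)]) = incident: (1,3), (2,1), (1,2), (0,1), (1,0)
= 5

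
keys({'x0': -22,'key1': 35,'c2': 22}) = ['x0', 'key1', 'c2']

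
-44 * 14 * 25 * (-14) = 215600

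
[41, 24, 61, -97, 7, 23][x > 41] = [61]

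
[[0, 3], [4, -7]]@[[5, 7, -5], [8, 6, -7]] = C[0][0] = (0)*(5) + (3)*(8) = 24
C[0][1] = (0)*(7) + (3)*(6) = 18
C[0][2] = (0)*(-5) + (3)*(-7) = -21
C[1][0] = (4)*(5) + (-7)*(8) = -36
C[1][1] = (4)*(7) + (-7)*(6) = -14
C[1][2] = (4)*(-5) + (-7)*(-7) = 29
= [[24, 18, -21], [-36, -14, 29]]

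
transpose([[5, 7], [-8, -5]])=[[5, -8], [7, -5]]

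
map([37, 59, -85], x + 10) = [47, 69, -75]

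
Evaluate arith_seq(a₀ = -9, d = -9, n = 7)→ a_0 = -9 + 0*-9 = -9
a_1 = -9 + 1*-9 = -18
a_2 = -9 + 2*-9 = -27
...
= [-9, -18, -27, -36, -45, -54, -63]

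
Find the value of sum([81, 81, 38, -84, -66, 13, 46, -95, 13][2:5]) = -112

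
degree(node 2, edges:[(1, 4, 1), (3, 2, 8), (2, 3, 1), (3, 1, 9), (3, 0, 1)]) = 2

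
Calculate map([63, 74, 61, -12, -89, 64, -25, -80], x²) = (63)²=3969, (74)²=5476, (61)²=3721, (-12)²=144, (-89)²=7921, (64)²=4096, (-25)²=625, (-80)²=6400
= [3969, 5476, 3721, 144, 7921, 4096, 625, 6400]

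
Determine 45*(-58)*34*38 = -3372120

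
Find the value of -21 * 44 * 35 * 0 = 0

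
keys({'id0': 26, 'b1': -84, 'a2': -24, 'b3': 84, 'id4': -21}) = ['id0', 'b1', 'a2', 'b3', 'id4']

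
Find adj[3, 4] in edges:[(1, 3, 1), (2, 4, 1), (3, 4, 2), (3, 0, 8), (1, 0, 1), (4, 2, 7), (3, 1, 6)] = 2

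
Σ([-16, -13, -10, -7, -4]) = (-16) + (-13) + (-10) + (-7) + (-4)
= -50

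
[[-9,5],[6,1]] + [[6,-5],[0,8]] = [[-3, 0], [6, 9]]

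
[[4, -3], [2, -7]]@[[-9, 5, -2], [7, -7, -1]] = [[-57, 41, -5], [-67, 59, 3]]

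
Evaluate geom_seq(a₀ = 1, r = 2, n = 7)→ a_0 = 1*2^0 = 1
a_1 = 1*2^1 = 2
a_2 = 1*2^2 = 4
...
= [1, 2, 4, 8, 16, 32, 64]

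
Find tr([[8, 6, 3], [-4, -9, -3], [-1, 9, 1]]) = 0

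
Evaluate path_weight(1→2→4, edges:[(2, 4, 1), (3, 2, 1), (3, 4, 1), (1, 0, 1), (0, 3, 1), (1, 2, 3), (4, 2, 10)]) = 4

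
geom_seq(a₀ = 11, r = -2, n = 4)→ [11, -22, 44, -88]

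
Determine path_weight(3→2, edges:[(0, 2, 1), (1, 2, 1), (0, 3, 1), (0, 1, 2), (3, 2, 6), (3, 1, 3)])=6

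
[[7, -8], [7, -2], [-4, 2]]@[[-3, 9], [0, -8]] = [[-21, 127], [-21, 79], [12, -52]]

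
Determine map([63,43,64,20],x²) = (63)²=3969, (43)²=1849, (64)²=4096, (20)²=400
= [3969, 1849, 4096, 400]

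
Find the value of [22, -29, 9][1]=-29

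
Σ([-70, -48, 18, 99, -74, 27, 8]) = (-70) + (-48) + 18 + 99 + (-74) + 27 + 8
= -40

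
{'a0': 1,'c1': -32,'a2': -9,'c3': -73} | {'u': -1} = {'a0': 1, 'c1': -32, 'a2': -9, 'c3': -73, 'u': -1}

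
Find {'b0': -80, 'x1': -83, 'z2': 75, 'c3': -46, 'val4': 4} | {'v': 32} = {'b0': -80, 'x1': -83, 'z2': 75, 'c3': -46, 'val4': 4, 'v': 32}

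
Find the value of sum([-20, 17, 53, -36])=(-20) + 17 + 53 + (-36)
= 14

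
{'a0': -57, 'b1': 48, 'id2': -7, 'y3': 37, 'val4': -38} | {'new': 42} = {'a0': -57, 'b1': 48, 'id2': -7, 'y3': 37, 'val4': -38, 'new': 42}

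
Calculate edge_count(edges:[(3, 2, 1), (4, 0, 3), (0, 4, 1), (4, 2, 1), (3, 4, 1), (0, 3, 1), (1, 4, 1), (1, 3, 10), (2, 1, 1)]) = 9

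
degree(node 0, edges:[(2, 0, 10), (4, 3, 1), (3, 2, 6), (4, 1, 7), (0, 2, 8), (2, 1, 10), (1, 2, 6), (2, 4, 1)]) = 2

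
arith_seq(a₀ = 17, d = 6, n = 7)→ [17, 23, 29, 35, 41, 47, 53]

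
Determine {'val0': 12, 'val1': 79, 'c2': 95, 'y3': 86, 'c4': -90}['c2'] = 95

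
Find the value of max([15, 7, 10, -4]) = 15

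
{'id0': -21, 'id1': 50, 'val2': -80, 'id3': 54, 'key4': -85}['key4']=-85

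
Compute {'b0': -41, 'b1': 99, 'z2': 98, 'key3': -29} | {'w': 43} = {'b0': -41, 'b1': 99, 'z2': 98, 'key3': -29, 'w': 43}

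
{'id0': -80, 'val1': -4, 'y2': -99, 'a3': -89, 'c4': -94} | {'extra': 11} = {'id0': -80, 'val1': -4, 'y2': -99, 'a3': -89, 'c4': -94, 'extra': 11}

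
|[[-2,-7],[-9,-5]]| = (-2)*(-5) - (-7)*(-9)
= -53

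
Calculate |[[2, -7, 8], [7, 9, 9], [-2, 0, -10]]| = -400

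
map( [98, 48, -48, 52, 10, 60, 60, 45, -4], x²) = [9604, 2304, 2304, 2704, 100, 3600, 3600, 2025, 16]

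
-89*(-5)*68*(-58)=-1755080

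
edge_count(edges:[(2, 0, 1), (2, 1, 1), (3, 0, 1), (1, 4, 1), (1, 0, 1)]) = 5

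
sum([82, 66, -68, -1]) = 79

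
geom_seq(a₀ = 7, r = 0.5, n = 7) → a_0 = 7*0.5^0 = 7.0
a_1 = 7*0.5^1 = 3.5
a_2 = 7*0.5^2 = 1.75
...
= [7.0, 3.5, 1.75, 0.875, 0.4375, 0.21875, 0.109375]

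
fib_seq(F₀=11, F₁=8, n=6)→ [11, 8, 19, 27, 46, 73]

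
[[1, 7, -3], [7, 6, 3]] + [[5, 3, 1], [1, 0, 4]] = [[6, 10, -2], [8, 6, 7]]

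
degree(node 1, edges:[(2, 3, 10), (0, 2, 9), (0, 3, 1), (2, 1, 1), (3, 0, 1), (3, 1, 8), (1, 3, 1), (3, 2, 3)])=incident: (2,1), (3,1), (1,3)
= 3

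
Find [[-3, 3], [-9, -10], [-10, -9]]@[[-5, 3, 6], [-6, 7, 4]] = C[0][0] = (-3)*(-5) + (3)*(-6) = -3
C[0][1] = (-3)*(3) + (3)*(7) = 12
C[0][2] = (-3)*(6) + (3)*(4) = -6
C[1][0] = (-9)*(-5) + (-10)*(-6) = 105
C[1][1] = (-9)*(3) + (-10)*(7) = -97
C[1][2] = (-9)*(6) + (-10)*(4) = -94
... (3 more cells)
= [[-3, 12, -6], [105, -97, -94], [104, -93, -96]]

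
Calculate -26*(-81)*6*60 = 758160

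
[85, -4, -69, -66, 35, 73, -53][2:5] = [-69, -66, 35]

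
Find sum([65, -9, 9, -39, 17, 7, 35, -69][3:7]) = 20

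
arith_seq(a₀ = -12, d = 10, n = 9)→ [-12, -2, 8, 18, 28, 38, 48, 58, 68]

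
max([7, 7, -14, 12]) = 12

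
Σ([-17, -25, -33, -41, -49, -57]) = -222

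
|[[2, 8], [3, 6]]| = -12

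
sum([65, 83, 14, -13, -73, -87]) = -11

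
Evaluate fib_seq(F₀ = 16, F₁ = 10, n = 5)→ [16, 10, 26, 36, 62]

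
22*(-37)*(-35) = 28490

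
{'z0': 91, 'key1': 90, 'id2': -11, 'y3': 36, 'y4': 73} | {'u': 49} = {'z0': 91, 'key1': 90, 'id2': -11, 'y3': 36, 'y4': 73, 'u': 49}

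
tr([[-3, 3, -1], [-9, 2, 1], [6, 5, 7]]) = 6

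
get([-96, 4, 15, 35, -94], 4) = -94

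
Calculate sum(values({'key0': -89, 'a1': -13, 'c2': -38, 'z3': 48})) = (-89) + (-13) + (-38) + 48
= -92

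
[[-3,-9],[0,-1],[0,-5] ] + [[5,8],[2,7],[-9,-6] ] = [[2, -1], [2, 6], [-9, -11]]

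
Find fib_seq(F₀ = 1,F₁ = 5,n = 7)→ [1, 5, 6, 11, 17, 28, 45]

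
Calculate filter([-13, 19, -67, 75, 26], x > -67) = keep x where x > -67: -13✓, 19✓, -67✗, 75✓, 26✓
= [-13, 19, 75, 26]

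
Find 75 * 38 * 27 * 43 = 3308850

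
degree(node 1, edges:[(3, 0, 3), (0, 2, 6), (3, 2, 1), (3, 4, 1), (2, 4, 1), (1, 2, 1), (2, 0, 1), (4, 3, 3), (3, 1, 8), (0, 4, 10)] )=2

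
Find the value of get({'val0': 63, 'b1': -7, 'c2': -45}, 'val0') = 63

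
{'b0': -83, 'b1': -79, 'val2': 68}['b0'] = -83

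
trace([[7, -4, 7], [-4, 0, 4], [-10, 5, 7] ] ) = diagonal: 7 + 0 + 7
= 14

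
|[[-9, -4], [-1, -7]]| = 59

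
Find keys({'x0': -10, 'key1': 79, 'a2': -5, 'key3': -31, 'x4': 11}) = ['x0', 'key1', 'a2', 'key3', 'x4']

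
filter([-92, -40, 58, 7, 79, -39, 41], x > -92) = keep x where x > -92: -92✗, -40✓, 58✓, 7✓, 79✓, -39✓, 41✓
= [-40, 58, 7, 79, -39, 41]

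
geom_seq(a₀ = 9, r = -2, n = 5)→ [9, -18, 36, -72, 144]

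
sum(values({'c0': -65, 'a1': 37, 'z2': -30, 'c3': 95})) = 37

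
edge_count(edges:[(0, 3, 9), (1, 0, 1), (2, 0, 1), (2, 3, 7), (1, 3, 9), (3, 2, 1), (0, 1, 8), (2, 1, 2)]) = 8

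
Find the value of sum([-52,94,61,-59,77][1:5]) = 173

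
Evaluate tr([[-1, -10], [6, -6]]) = diagonal: (-1) + (-6)
= -7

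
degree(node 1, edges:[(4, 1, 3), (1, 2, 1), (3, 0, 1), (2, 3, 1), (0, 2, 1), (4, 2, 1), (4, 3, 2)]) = incident: (4,1), (1,2)
= 2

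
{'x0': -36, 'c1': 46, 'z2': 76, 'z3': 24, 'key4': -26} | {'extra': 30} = {'x0': -36, 'c1': 46, 'z2': 76, 'z3': 24, 'key4': -26, 'extra': 30}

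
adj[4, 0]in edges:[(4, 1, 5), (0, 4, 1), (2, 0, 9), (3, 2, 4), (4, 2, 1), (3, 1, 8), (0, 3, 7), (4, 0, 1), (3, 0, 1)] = 1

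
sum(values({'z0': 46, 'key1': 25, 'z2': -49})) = 22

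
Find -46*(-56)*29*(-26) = -1942304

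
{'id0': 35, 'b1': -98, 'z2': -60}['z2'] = -60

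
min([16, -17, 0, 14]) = -17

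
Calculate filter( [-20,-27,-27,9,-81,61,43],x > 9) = keep x where x > 9: -20✗, -27✗, -27✗, 9✗, -81✗, 61✓, 43✓
= [61, 43]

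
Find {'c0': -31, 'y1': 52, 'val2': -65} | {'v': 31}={'c0': -31, 'y1': 52, 'val2': -65, 'v': 31}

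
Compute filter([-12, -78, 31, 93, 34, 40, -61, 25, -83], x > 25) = keep x where x > 25: -12✗, -78✗, 31✓, 93✓, 34✓, 40✓, -61✗, 25✗, -83✗
= [31, 93, 34, 40]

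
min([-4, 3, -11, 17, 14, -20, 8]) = -20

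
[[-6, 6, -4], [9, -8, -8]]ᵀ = [[-6, 9], [6, -8], [-4, -8]]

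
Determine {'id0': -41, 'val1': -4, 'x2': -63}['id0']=-41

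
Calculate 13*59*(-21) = -16107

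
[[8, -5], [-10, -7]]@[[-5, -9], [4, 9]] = [[-60, -117], [22, 27]]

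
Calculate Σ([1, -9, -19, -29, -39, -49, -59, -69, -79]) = 1 + (-9) + (-19) + (-29) + (-39) + (-49) + (-59) + (-69) + (-79)
= -351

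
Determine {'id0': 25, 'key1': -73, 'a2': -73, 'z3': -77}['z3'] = -77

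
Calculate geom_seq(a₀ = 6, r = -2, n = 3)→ a_0 = 6*(-2)^0 = 6
a_1 = 6*(-2)^1 = -12
a_2 = 6*(-2)^2 = 24
= [6, -12, 24]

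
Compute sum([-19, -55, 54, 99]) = 79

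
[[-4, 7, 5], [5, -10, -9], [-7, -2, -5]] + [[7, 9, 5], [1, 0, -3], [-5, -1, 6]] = [[3, 16, 10], [6, -10, -12], [-12, -3, 1]]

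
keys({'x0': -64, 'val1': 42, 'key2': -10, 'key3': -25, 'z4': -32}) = ['x0', 'val1', 'key2', 'key3', 'z4']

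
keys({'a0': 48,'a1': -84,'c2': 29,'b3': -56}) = ['a0', 'a1', 'c2', 'b3']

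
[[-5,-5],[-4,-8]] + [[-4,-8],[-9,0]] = [[-9, -13], [-13, -8]]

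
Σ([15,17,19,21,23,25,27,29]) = 176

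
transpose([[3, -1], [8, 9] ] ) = [[3, 8], [-1, 9]]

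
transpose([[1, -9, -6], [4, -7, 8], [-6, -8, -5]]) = [[1, 4, -6], [-9, -7, -8], [-6, 8, -5]]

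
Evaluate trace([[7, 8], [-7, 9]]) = diagonal: 7 + 9
= 16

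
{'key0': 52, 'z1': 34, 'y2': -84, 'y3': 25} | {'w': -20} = {'key0': 52, 'z1': 34, 'y2': -84, 'y3': 25, 'w': -20}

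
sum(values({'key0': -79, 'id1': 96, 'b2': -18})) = -1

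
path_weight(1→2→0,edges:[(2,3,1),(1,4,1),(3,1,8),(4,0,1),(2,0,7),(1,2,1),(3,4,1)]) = w(1→2)=1 + w(2→0)=7
= 8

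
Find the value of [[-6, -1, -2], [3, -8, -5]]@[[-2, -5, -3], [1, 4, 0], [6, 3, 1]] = [[-1, 20, 16], [-44, -62, -14]]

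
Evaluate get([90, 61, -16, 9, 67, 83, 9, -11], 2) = -16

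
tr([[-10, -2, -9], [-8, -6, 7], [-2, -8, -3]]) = diagonal: (-10) + (-6) + (-3)
= -19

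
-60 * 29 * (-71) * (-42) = -5188680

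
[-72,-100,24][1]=-100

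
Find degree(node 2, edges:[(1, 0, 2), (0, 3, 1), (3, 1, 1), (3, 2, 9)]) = incident: (3,2)
= 1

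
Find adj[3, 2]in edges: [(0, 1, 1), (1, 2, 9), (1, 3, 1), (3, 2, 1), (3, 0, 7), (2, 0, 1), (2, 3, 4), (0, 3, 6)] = 1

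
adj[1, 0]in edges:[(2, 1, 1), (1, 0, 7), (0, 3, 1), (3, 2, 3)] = 7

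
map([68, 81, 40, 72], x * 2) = 68*2=136, 81*2=162, 40*2=80, 72*2=144
= [136, 162, 80, 144]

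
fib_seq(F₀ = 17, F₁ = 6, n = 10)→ [17, 6, 23, 29, 52, 81, 133, 214, 347, 561]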